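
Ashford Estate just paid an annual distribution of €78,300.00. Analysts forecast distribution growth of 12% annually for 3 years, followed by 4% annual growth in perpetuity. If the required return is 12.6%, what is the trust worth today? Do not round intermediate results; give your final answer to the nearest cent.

€1164233.06

D_1 = 87696.00000
D_2 = 98219.52000
D_3 = 110005.86240
Terminal value at year 3: TV = D_3×(1+g_2)/(r−g_2) = 114406.09690/0.086 = 1330303.45228
P_0 = D_1/(1+r)^1 + D_2/(1+r)^2 + D_3/(1+r)^3 + TV/(1+r)^3
    = 77882.77087 + 77467.76499 + 77054.97050 + 931827.55025 = 1164233.05661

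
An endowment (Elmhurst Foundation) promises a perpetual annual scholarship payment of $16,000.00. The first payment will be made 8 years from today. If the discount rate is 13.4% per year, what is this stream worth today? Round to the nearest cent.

$49513.52

Value at end of year 7: C / r = $16,000.00 / 0.134 = $119,402.9851
Discount to today: PV = $119,402.9851 / (1 + 0.134)^7 = $119,402.9851 / 2.411523 = $49,513.52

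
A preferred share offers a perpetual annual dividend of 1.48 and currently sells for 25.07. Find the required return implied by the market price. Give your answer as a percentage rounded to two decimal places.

5.90%

P = C/r ⇒ r = C/P = 1.48/25.07 = 0.059035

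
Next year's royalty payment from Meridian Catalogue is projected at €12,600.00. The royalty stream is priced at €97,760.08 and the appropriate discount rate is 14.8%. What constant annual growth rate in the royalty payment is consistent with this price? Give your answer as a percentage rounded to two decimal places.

1.91%

P = D₁/(r−g) ⇒ g = r − D₁/P = 0.148 − €12,600.00/€97,760.08 = 0.019113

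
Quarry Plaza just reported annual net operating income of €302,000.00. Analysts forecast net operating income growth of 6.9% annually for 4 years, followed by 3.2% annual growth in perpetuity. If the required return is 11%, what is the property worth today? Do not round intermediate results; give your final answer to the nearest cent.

€4537743.81

D_1 = 322838.00000
D_2 = 345113.82200
D_3 = 368926.67572
D_4 = 394382.61634
Terminal value at year 4: TV = D_4×(1+g_2)/(r−g_2) = 407002.86007/0.078 = 5217985.38546
P_0 = D_1/(1+r)^1 + D_2/(1+r)^2 + D_3/(1+r)^3 + D_4/(1+r)^4 + TV/(1+r)^4
    = 290845.04505 + 280102.11996 + 269756.00562 + 259792.04505 + 3437248.59604 = 4537743.81170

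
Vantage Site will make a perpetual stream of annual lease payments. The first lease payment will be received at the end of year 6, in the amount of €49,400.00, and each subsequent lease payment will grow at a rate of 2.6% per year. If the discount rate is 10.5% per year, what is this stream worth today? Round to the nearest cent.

€379567.02

Value at end of year 5: C₁ / (r − g) = €49,400.00 / (0.105 − 0.026) = €625,316.4557
Discount to today: PV = €625,316.4557 / (1 + 0.105)^5 = €625,316.4557 / 1.647447 = €379,567.02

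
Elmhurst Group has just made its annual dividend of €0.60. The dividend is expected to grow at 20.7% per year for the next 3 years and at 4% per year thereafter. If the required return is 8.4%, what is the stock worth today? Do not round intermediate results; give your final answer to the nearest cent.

D_1 = 0.72420
D_2 = 0.87411
D_3 = 1.05505
Terminal value at year 3: TV = D_3×(1+g_2)/(r−g_2) = 1.09725/0.044 = 24.93755
P_0 = D_1/(1+r)^1 + D_2/(1+r)^2 + D_3/(1+r)^3 + TV/(1+r)^3
    = 0.66808 + 0.74389 + 0.82830 + 19.57789 = 21.81815

€21.82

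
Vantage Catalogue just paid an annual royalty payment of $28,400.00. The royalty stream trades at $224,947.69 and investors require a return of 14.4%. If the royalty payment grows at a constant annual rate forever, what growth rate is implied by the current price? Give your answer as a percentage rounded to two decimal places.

1.58%

P = D₀(1+g)/(r−g) ⇒ P(r−g) = D₀(1+g) ⇒ g(P+D₀) = P·r − D₀
g = (P·r − D₀)/(P + D₀) = ($224,947.69×0.144 − $28,400.00) / ($224,947.69 + $28,400.00) = 0.015759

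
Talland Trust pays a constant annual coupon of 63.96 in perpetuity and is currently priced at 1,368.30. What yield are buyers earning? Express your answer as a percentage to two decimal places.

4.67%

P = C/r ⇒ r = C/P = 63.96/1,368.30 = 0.046744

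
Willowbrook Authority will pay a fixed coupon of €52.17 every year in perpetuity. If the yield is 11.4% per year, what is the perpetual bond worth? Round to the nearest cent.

Level perpetuity: PV = C / r = €52.17 / 0.114 = €457.63

€457.63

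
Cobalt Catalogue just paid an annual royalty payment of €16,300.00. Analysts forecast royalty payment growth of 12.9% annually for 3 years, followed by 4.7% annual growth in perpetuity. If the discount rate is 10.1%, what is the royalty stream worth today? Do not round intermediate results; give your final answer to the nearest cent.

€392198.88

D_1 = 18402.70000
D_2 = 20776.64830
D_3 = 23456.83593
Terminal value at year 3: TV = D_3×(1+g_2)/(r−g_2) = 24559.30722/0.054 = 454801.98555
P_0 = D_1/(1+r)^1 + D_2/(1+r)^2 + D_3/(1+r)^3 + TV/(1+r)^3
    = 16714.53224 + 17139.60663 + 17575.49127 + 340769.24741 = 392198.87755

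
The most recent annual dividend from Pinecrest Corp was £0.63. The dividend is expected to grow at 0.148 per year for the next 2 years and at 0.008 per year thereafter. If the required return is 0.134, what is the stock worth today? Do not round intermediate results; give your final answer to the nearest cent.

£6.45

D_1 = 0.72324
D_2 = 0.83028
Terminal value at year 2: TV = D_2×(1+g_2)/(r−g_2) = 0.83692/0.126 = 6.64224
P_0 = D_1/(1+r)^1 + D_2/(1+r)^2 + TV/(1+r)^2
    = 0.63778 + 0.64565 + 5.16521 = 6.44864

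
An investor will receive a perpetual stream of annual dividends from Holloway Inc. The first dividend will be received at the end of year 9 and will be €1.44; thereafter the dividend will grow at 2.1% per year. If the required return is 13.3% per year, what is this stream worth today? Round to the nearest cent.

€4.73

Value at end of year 8: C₁ / (r − g) = €1.44 / (0.133 − 0.021) = €12.8571
Discount to today: PV = €12.8571 / (1 + 0.133)^8 = €12.8571 / 2.715434 = €4.73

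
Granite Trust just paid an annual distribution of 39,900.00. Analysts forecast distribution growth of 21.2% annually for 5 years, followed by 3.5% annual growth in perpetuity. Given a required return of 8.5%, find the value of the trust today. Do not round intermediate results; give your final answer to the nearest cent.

1718000.43

D_1 = 48358.80000
D_2 = 58610.86560
D_3 = 71036.36911
D_4 = 86096.07936
D_5 = 104348.44818
Terminal value at year 5: TV = D_5×(1+g_2)/(r−g_2) = 108000.64387/0.05 = 2160012.87736
P_0 = D_1/(1+r)^1 + D_2/(1+r)^2 + D_3/(1+r)^3 + D_4/(1+r)^4 + D_5/(1+r)^5 + TV/(1+r)^5
    = 44570.32258 + 49787.30965 + 55614.94866 + 62124.71684 + 69396.45789 + 1436506.67833 = 1718000.43395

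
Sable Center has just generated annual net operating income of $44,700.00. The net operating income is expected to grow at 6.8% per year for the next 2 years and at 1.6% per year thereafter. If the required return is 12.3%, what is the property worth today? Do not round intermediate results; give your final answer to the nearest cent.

$466823.93

D_1 = 47739.60000
D_2 = 50985.89280
Terminal value at year 2: TV = D_2×(1+g_2)/(r−g_2) = 51801.66708/0.107 = 484127.72976
P_0 = D_1/(1+r)^1 + D_2/(1+r)^2 + TV/(1+r)^2
    = 42510.77471 + 40428.76883 + 383884.38436 = 466823.92790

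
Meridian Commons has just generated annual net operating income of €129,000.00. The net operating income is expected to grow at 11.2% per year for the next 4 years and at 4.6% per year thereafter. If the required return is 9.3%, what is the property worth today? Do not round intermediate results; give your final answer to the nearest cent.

€3614645.68

D_1 = 143448.00000
D_2 = 159514.17600
D_3 = 177379.76371
D_4 = 197246.29725
Terminal value at year 4: TV = D_4×(1+g_2)/(r−g_2) = 206319.62692/0.047 = 4389779.29619
P_0 = D_1/(1+r)^1 + D_2/(1+r)^2 + D_3/(1+r)^3 + D_4/(1+r)^4 + TV/(1+r)^4
    = 131242.45197 + 133523.88526 + 135844.97750 + 138206.41810 + 3075827.94318 = 3614645.67600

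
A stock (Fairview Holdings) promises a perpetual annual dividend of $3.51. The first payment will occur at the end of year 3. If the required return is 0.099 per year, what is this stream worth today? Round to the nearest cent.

Value at end of year 2: C / r = $3.51 / 0.099 = $35.4545
Discount to today: PV = $35.4545 / (1 + 0.099)^2 = $35.4545 / 1.207801 = $29.35

$29.35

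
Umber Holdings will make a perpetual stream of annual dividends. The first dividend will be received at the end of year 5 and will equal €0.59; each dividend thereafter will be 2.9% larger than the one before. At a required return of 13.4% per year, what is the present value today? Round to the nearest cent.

Value at end of year 4: C₁ / (r − g) = €0.59 / (0.134 − 0.029) = €5.6190
Discount to today: PV = €5.6190 / (1 + 0.134)^4 = €5.6190 / 1.653683 = €3.40

€3.40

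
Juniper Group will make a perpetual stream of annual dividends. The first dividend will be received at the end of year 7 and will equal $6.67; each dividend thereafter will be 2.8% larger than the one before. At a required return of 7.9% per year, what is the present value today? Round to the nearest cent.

Value at end of year 6: C₁ / (r − g) = $6.67 / (0.079 − 0.028) = $130.7843
Discount to today: PV = $130.7843 / (1 + 0.079)^6 = $130.7843 / 1.578079 = $82.88

$82.88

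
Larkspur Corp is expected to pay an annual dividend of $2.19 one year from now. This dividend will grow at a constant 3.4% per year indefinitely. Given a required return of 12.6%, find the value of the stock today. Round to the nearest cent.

Growing perpetuity: P = D₁ / (r − g) = $2.1900 / (0.126 − 0.034) = $23.80

$23.80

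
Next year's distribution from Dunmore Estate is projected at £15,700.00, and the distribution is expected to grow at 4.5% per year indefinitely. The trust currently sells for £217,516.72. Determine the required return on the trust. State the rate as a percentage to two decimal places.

P = D₁/(r − g) ⇒ r = D₁/P + g = £15,700.0000/£217,516.72 + 0.045 = 0.072178 + 0.045 = 0.117178

11.72%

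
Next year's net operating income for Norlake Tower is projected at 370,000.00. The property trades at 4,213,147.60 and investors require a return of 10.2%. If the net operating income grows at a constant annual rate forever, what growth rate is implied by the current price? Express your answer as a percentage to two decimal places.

1.42%

P = D₁/(r−g) ⇒ g = r − D₁/P = 0.102 − 370,000.00/4,213,147.60 = 0.014180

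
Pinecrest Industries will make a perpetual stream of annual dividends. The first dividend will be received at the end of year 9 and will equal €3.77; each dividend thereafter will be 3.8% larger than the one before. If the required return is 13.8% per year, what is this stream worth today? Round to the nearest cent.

Value at end of year 8: C₁ / (r − g) = €3.77 / (0.138 − 0.038) = €37.7000
Discount to today: PV = €37.7000 / (1 + 0.138)^8 = €37.7000 / 2.812795 = €13.40

€13.40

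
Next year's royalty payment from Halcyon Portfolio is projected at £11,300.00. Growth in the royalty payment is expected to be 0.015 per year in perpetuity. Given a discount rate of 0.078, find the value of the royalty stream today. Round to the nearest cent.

£179365.08

Growing perpetuity: P = D₁ / (r − g) = £11,300.0000 / (0.078 − 0.015) = £179,365.08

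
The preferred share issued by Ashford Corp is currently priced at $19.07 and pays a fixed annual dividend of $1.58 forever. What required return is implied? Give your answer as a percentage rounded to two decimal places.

8.29%

P = C/r ⇒ r = C/P = $1.58/$19.07 = 0.082853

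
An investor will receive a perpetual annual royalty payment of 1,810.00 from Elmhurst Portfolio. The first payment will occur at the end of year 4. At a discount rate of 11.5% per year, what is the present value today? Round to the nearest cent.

11354.19

Value at end of year 3: C / r = 1,810.00 / 0.115 = 15,739.1304
Discount to today: PV = 15,739.1304 / (1 + 0.115)^3 = 15,739.1304 / 1.386196 = 11,354.19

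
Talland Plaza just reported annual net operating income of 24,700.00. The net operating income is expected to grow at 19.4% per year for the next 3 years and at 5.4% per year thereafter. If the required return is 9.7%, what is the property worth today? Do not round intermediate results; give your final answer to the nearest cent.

D_1 = 29491.80000
D_2 = 35213.20920
D_3 = 42044.57178
Terminal value at year 3: TV = D_3×(1+g_2)/(r−g_2) = 44314.97866/0.043 = 1030580.89910
P_0 = D_1/(1+r)^1 + D_2/(1+r)^2 + D_3/(1+r)^3 + TV/(1+r)^3
    = 26884.04740 + 29261.21477 + 31848.57833 + 780660.50144 = 868654.34194

868654.34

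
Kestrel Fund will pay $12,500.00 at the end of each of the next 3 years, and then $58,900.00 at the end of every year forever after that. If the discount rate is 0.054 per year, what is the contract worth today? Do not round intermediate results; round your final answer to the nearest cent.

PV of 3-year annuity: $12,500.00 × [1 − (1+0.054)^−3] / 0.054 = 33787.05730
Perpetuity value at year 3: $58,900.00 / 0.054 = 1090740.74074
PV of perpetuity: 1090740.74074 / (1+0.054)^3 = 931536.12676
Total PV = 33787.05730 + 931536.12676 = 965323.18406

$965323.18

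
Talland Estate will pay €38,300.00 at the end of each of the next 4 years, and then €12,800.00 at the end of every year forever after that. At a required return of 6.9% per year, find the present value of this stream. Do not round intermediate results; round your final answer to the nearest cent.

PV of 4-year annuity: €38,300.00 × [1 − (1+0.069)^−4] / 0.069 = 130023.59723
Perpetuity value at year 4: €12,800.00 / 0.069 = 185507.24638
PV of perpetuity: 185507.24638 / (1+0.069)^4 = 142052.88490
Total PV = 130023.59723 + 142052.88490 = 272076.48213

€272076.48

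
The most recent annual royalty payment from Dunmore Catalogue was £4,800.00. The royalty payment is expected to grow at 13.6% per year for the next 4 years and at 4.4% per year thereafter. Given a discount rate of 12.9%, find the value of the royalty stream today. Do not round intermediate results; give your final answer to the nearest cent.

£79930.54

D_1 = 5452.80000
D_2 = 6194.38080
D_3 = 7036.81659
D_4 = 7993.82364
Terminal value at year 4: TV = D_4×(1+g_2)/(r−g_2) = 8345.55189/0.085 = 98182.96336
P_0 = D_1/(1+r)^1 + D_2/(1+r)^2 + D_3/(1+r)^3 + D_4/(1+r)^4 + TV/(1+r)^4
    = 4829.76085 + 4859.70622 + 4889.83726 + 4920.15512 + 60431.08171 = 79930.54116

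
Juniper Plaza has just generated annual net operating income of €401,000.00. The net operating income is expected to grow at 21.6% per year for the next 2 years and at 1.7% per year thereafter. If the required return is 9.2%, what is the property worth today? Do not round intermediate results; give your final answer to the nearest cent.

D_1 = 487616.00000
D_2 = 592941.05600
Terminal value at year 2: TV = D_2×(1+g_2)/(r−g_2) = 603021.05395/0.075 = 8040280.71936
P_0 = D_1/(1+r)^1 + D_2/(1+r)^2 + TV/(1+r)^2
    = 446534.79853 + 497240.21522 + 6742577.31836 = 7686352.33211

€7686352.33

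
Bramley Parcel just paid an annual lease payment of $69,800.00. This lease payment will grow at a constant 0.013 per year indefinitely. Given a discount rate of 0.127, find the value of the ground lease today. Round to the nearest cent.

D₁ = D₀ × (1 + g) = $69,800.00 × 1.013 = $70,707.4000
Growing perpetuity: P = D₁ / (r − g) = $70,707.4000 / (0.127 − 0.013) = $620,240.35

$620240.35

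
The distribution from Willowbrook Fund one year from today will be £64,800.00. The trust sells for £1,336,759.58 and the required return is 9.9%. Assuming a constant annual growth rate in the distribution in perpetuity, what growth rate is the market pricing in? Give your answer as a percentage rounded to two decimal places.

5.05%

P = D₁/(r−g) ⇒ g = r − D₁/P = 0.099 − £64,800.00/£1,336,759.58 = 0.050525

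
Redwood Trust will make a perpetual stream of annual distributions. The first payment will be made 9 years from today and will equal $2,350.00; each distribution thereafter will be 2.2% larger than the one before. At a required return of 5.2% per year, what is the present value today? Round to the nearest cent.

$52218.05

Value at end of year 8: C₁ / (r − g) = $2,350.00 / (0.052 − 0.022) = $78,333.3333
Discount to today: PV = $78,333.3333 / (1 + 0.052)^8 = $78,333.3333 / 1.500120 = $52,218.05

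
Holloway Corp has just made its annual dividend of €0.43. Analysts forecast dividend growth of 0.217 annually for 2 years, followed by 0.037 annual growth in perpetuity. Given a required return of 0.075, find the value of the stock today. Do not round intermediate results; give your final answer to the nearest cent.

D_1 = 0.52331
D_2 = 0.63687
Terminal value at year 2: TV = D_2×(1+g_2)/(r−g_2) = 0.66043/0.038 = 17.37980
P_0 = D_1/(1+r)^1 + D_2/(1+r)^2 + TV/(1+r)^2
    = 0.48680 + 0.55110 + 15.03931 = 16.07721

€16.08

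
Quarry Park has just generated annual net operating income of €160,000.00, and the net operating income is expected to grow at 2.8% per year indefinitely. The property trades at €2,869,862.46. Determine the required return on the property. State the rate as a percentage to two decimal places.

D₁ = €160,000.00 × 1.028 = €164,480.0000
P = D₁/(r − g) ⇒ r = D₁/P + g = €164,480.0000/€2,869,862.46 + 0.028 = 0.057313 + 0.028 = 0.085313

8.53%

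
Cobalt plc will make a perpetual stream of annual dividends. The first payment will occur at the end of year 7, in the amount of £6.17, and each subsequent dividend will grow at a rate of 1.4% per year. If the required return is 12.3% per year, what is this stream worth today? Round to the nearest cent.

£28.22

Value at end of year 6: C₁ / (r − g) = £6.17 / (0.123 − 0.014) = £56.6055
Discount to today: PV = £56.6055 / (1 + 0.123)^6 = £56.6055 / 2.005758 = £28.22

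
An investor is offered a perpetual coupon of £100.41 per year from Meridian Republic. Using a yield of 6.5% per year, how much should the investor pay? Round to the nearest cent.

Level perpetuity: PV = C / r = £100.41 / 0.065 = £1,544.77

£1544.77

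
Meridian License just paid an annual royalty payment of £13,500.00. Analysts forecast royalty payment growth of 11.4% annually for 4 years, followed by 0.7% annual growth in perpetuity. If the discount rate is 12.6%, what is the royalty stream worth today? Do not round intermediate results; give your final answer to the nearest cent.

£162023.43

D_1 = 15039.00000
D_2 = 16753.44600
D_3 = 18663.33884
D_4 = 20790.95947
Terminal value at year 4: TV = D_4×(1+g_2)/(r−g_2) = 20936.49619/0.119 = 175936.94276
P_0 = D_1/(1+r)^1 + D_2/(1+r)^2 + D_3/(1+r)^3 + D_4/(1+r)^4 + TV/(1+r)^4
    = 13356.12789 + 13213.78905 + 13072.96714 + 12933.64600 + 109446.90351 = 162023.43358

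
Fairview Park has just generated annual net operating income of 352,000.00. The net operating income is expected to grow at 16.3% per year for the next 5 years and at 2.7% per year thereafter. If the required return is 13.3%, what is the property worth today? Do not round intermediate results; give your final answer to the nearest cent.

D_1 = 409376.00000
D_2 = 476104.28800
D_3 = 553709.28694
D_4 = 643963.90072
D_5 = 748930.01653
Terminal value at year 5: TV = D_5×(1+g_2)/(r−g_2) = 769151.12698/0.106 = 7256142.70735
P_0 = D_1/(1+r)^1 + D_2/(1+r)^2 + D_3/(1+r)^3 + D_4/(1+r)^4 + D_5/(1+r)^5 + TV/(1+r)^5
    = 361320.38835 + 370887.56545 + 380708.06586 + 390788.59717 + 401136.04458 + 3886478.46962 = 5791319.13101

5791319.13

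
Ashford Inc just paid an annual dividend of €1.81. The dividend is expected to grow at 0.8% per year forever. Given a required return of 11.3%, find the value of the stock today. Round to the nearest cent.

€17.38

D₁ = D₀ × (1 + g) = €1.81 × 1.008 = €1.8245
Growing perpetuity: P = D₁ / (r − g) = €1.8245 / (0.113 − 0.008) = €17.38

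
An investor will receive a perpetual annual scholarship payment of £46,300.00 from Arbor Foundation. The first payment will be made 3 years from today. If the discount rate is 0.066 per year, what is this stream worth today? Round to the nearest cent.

Value at end of year 2: C / r = £46,300.00 / 0.066 = £701,515.1515
Discount to today: PV = £701,515.1515 / (1 + 0.066)^2 = £701,515.1515 / 1.136356 = £617,337.48

£617337.48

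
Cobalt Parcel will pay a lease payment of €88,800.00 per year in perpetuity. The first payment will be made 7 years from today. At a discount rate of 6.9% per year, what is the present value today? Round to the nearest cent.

Value at end of year 6: C / r = €88,800.00 / 0.069 = €1,286,956.5217
Discount to today: PV = €1,286,956.5217 / (1 + 0.069)^6 = €1,286,956.5217 / 1.492335 = €862,377.95

€862377.95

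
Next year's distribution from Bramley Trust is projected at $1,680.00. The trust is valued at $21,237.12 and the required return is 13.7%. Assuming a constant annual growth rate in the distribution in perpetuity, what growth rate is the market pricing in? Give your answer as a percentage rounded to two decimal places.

5.79%

P = D₁/(r−g) ⇒ g = r − D₁/P = 0.137 − $1,680.00/$21,237.12 = 0.057893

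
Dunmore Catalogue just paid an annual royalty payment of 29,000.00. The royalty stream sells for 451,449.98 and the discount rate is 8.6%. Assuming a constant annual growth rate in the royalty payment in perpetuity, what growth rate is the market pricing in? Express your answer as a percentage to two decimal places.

2.04%

P = D₀(1+g)/(r−g) ⇒ P(r−g) = D₀(1+g) ⇒ g(P+D₀) = P·r − D₀
g = (P·r − D₀)/(P + D₀) = (451,449.98×0.086 − 29,000.00) / (451,449.98 + 29,000.00) = 0.020449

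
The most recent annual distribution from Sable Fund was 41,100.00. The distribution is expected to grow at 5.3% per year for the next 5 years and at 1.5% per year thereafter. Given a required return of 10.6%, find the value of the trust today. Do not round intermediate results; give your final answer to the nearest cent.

536396.62

D_1 = 43278.30000
D_2 = 45572.04990
D_3 = 47987.36854
D_4 = 50530.69908
D_5 = 53208.82613
Terminal value at year 5: TV = D_5×(1+g_2)/(r−g_2) = 54006.95852/0.091 = 593483.06067
P_0 = D_1/(1+r)^1 + D_2/(1+r)^2 + D_3/(1+r)^3 + D_4/(1+r)^4 + D_5/(1+r)^5 + TV/(1+r)^5
    = 39130.47016 + 37255.32105 + 35470.02990 + 33770.29067 + 32152.00369 + 358618.50264 = 536396.61811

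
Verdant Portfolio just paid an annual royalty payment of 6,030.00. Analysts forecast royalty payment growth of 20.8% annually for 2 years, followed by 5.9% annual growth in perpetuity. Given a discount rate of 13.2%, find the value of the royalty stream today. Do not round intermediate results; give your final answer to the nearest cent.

D_1 = 7284.24000
D_2 = 8799.36192
Terminal value at year 2: TV = D_2×(1+g_2)/(r−g_2) = 9318.52427/0.073 = 127651.01744
P_0 = D_1/(1+r)^1 + D_2/(1+r)^2 + TV/(1+r)^2
    = 6434.84099 + 6866.86212 + 99616.53398 = 112918.23709

112918.24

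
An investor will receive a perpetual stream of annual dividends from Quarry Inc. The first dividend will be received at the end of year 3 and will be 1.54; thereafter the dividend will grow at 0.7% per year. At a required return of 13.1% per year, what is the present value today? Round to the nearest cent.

Value at end of year 2: C₁ / (r − g) = 1.54 / (0.131 − 0.007) = 12.4194
Discount to today: PV = 12.4194 / (1 + 0.131)^2 = 12.4194 / 1.279161 = 9.71

9.71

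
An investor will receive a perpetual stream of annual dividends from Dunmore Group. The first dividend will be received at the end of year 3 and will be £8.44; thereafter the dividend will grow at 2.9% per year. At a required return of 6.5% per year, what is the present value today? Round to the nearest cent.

Value at end of year 2: C₁ / (r − g) = £8.44 / (0.065 − 0.029) = £234.4444
Discount to today: PV = £234.4444 / (1 + 0.065)^2 = £234.4444 / 1.134225 = £206.70

£206.70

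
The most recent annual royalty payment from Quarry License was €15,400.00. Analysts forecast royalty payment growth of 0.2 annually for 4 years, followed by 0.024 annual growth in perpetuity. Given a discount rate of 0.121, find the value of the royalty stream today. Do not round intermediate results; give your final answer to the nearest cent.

€286722.16

D_1 = 18480.00000
D_2 = 22176.00000
D_3 = 26611.20000
D_4 = 31933.44000
Terminal value at year 4: TV = D_4×(1+g_2)/(r−g_2) = 32699.84256/0.097 = 337111.77897
P_0 = D_1/(1+r)^1 + D_2/(1+r)^2 + D_3/(1+r)^3 + D_4/(1+r)^4 + TV/(1+r)^4
    = 16485.28100 + 17647.04478 + 18890.68130 + 20221.96036 + 213477.18974 = 286722.15717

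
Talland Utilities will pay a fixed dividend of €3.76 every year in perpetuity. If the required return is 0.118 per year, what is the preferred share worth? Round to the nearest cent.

Level perpetuity: PV = C / r = €3.76 / 0.118 = €31.86

€31.86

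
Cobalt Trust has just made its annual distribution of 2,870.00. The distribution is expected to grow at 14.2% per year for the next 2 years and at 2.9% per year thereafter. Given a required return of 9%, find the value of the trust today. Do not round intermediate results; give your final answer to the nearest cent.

59300.36

D_1 = 3277.54000
D_2 = 3742.95068
Terminal value at year 2: TV = D_2×(1+g_2)/(r−g_2) = 3851.49625/0.061 = 63139.28278
P_0 = D_1/(1+r)^1 + D_2/(1+r)^2 + TV/(1+r)^2
    = 3006.91743 + 3150.36670 + 53143.07111 = 59300.35524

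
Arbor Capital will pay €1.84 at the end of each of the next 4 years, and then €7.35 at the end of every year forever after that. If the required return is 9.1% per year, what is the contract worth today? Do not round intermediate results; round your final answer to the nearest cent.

PV of 4-year annuity: €1.84 × [1 − (1+0.091)^−4] / 0.091 = 5.94802
Perpetuity value at year 4: €7.35 / 0.091 = 80.76923
PV of perpetuity: 80.76923 / (1+0.091)^4 = 57.00946
Total PV = 5.94802 + 57.00946 = 62.95749

€62.96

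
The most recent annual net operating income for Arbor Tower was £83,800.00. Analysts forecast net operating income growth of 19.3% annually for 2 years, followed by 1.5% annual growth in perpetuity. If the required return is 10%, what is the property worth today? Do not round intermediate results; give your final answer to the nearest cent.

£1366481.34

D_1 = 99973.40000
D_2 = 119268.26620
Terminal value at year 2: TV = D_2×(1+g_2)/(r−g_2) = 121057.29019/0.085 = 1424203.41404
P_0 = D_1/(1+r)^1 + D_2/(1+r)^2 + TV/(1+r)^2
    = 90884.90909 + 98568.81504 + 1177027.61491 = 1366481.33904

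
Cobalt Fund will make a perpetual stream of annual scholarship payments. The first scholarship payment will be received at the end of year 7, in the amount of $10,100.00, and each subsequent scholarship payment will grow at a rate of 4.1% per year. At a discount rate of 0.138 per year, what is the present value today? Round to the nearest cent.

Value at end of year 6: C₁ / (r − g) = $10,100.00 / (0.138 − 0.041) = $104,123.7113
Discount to today: PV = $104,123.7113 / (1 + 0.138)^6 = $104,123.7113 / 2.171969 = $47,939.78

$47939.78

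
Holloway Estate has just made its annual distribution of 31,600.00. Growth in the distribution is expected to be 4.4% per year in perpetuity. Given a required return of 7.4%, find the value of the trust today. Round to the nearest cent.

D₁ = D₀ × (1 + g) = 31,600.00 × 1.044 = 32,990.4000
Growing perpetuity: P = D₁ / (r − g) = 32,990.4000 / (0.074 − 0.044) = 1,099,680.00

1099680.00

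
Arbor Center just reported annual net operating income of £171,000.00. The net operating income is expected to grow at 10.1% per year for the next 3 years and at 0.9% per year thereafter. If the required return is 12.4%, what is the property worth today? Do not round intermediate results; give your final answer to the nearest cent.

£1902398.55

D_1 = 188271.00000
D_2 = 207286.37100
D_3 = 228222.29447
Terminal value at year 3: TV = D_3×(1+g_2)/(r−g_2) = 230276.29512/0.115 = 2002402.56627
P_0 = D_1/(1+r)^1 + D_2/(1+r)^2 + D_3/(1+r)^3 + TV/(1+r)^3
    = 167500.88968 + 164073.38037 + 160716.00693 + 1410108.26950 = 1902398.54648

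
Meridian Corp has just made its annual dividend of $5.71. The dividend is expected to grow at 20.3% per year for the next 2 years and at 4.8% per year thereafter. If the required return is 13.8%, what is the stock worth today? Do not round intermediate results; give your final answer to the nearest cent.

D_1 = 6.86913
D_2 = 8.26356
Terminal value at year 2: TV = D_2×(1+g_2)/(r−g_2) = 8.66021/0.09 = 96.22460
P_0 = D_1/(1+r)^1 + D_2/(1+r)^2 + TV/(1+r)^2
    = 6.03614 + 6.38091 + 74.30219 = 86.71925

$86.72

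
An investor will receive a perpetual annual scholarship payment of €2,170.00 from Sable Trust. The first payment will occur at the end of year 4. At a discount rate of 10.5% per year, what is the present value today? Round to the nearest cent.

Value at end of year 3: C / r = €2,170.00 / 0.105 = €20,666.6667
Discount to today: PV = €20,666.6667 / (1 + 0.105)^3 = €20,666.6667 / 1.349233 = €15,317.35

€15317.35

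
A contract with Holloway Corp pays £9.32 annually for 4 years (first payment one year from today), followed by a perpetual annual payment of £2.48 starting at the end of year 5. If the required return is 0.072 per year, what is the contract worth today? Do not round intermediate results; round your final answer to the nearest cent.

£57.51

PV of 4-year annuity: £9.32 × [1 − (1+0.072)^−4] / 0.072 = 31.42680
Perpetuity value at year 4: £2.48 / 0.072 = 34.44444
PV of perpetuity: 34.44444 / (1+0.072)^4 = 26.08195
Total PV = 31.42680 + 26.08195 = 57.50875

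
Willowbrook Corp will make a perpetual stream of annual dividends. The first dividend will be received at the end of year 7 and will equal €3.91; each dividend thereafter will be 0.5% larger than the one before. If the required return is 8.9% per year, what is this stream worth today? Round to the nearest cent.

€27.91

Value at end of year 6: C₁ / (r − g) = €3.91 / (0.089 − 0.005) = €46.5476
Discount to today: PV = €46.5476 / (1 + 0.089)^6 = €46.5476 / 1.667890 = €27.91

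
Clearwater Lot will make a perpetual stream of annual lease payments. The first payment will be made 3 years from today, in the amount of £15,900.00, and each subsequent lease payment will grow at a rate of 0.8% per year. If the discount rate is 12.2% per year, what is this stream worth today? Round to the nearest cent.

Value at end of year 2: C₁ / (r − g) = £15,900.00 / (0.122 − 0.008) = £139,473.6842
Discount to today: PV = £139,473.6842 / (1 + 0.122)^2 = £139,473.6842 / 1.258884 = £110,791.53

£110791.53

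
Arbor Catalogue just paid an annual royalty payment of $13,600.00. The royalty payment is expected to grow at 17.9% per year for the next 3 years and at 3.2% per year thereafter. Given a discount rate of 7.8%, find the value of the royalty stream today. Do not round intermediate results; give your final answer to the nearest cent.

D_1 = 16034.40000
D_2 = 18904.55760
D_3 = 22288.47341
Terminal value at year 3: TV = D_3×(1+g_2)/(r−g_2) = 23001.70456/0.046 = 500037.05564
P_0 = D_1/(1+r)^1 + D_2/(1+r)^2 + D_3/(1+r)^3 + TV/(1+r)^3
    = 14874.21150 + 16267.80646 + 17791.97014 + 399158.98234 = 448092.97044

$448092.97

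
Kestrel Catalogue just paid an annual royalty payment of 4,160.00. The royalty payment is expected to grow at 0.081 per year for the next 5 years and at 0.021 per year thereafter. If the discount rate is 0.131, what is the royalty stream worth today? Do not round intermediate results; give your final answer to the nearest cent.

D_1 = 4496.96000
D_2 = 4861.21376
D_3 = 5254.97207
D_4 = 5680.62481
D_5 = 6140.75542
Terminal value at year 5: TV = D_5×(1+g_2)/(r−g_2) = 6269.71129/0.11 = 56997.37533
P_0 = D_1/(1+r)^1 + D_2/(1+r)^2 + D_3/(1+r)^3 + D_4/(1+r)^4 + D_5/(1+r)^5 + TV/(1+r)^5
    = 3976.09195 + 3800.31424 + 3632.30742 + 3471.72796 + 3318.24750 + 30799.36997 = 48998.05904

48998.06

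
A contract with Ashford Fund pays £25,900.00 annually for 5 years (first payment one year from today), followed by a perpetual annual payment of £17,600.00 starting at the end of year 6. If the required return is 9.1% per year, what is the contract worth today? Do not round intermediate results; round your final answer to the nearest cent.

£225607.11

PV of 5-year annuity: £25,900.00 × [1 − (1+0.091)^−5] / 0.091 = 100481.11698
Perpetuity value at year 5: £17,600.00 / 0.091 = 193406.59341
PV of perpetuity: 193406.59341 / (1+0.091)^5 = 125125.98882
Total PV = 100481.11698 + 125125.98882 = 225607.10580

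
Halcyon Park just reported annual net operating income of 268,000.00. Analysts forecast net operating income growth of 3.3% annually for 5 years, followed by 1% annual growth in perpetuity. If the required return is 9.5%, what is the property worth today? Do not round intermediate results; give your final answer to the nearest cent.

3508258.40

D_1 = 276844.00000
D_2 = 285979.85200
D_3 = 295417.18712
D_4 = 305165.95429
D_5 = 315236.43078
Terminal value at year 5: TV = D_5×(1+g_2)/(r−g_2) = 318388.79509/0.085 = 3745750.53047
P_0 = D_1/(1+r)^1 + D_2/(1+r)^2 + D_3/(1+r)^3 + D_4/(1+r)^4 + D_5/(1+r)^5 + TV/(1+r)^5
    = 252825.57078 + 238510.33298 + 225005.63833 + 212265.59305 + 200246.90194 + 2379404.36420 = 3508258.40127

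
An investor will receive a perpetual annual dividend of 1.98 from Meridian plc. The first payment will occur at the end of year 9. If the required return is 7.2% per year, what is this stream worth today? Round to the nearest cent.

15.77

Value at end of year 8: C / r = 1.98 / 0.072 = 27.5000
Discount to today: PV = 27.5000 / (1 + 0.072)^8 = 27.5000 / 1.744047 = 15.77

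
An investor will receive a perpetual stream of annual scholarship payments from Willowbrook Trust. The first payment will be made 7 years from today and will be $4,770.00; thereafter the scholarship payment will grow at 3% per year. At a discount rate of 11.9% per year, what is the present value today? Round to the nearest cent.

Value at end of year 6: C₁ / (r − g) = $4,770.00 / (0.119 − 0.03) = $53,595.5056
Discount to today: PV = $53,595.5056 / (1 + 0.119)^6 = $53,595.5056 / 1.963272 = $27,299.07

$27299.07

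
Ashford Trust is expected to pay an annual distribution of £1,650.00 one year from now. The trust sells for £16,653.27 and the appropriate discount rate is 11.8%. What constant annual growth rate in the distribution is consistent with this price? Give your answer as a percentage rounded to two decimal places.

P = D₁/(r−g) ⇒ g = r − D₁/P = 0.118 − £1,650.00/£16,653.27 = 0.018920

1.89%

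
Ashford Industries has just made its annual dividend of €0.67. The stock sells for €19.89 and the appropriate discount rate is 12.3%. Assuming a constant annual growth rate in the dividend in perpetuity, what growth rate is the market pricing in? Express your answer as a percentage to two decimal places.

8.64%

P = D₀(1+g)/(r−g) ⇒ P(r−g) = D₀(1+g) ⇒ g(P+D₀) = P·r − D₀
g = (P·r − D₀)/(P + D₀) = (€19.89×0.123 − €0.67) / (€19.89 + €0.67) = 0.086404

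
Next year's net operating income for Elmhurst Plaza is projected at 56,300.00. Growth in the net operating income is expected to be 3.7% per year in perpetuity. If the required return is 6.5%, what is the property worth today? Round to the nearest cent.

Growing perpetuity: P = D₁ / (r − g) = 56,300.0000 / (0.065 − 0.037) = 2,010,714.29

2010714.29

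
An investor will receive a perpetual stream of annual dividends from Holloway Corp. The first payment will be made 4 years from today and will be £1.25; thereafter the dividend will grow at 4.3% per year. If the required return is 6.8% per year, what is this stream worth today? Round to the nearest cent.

£41.04

Value at end of year 3: C₁ / (r − g) = £1.25 / (0.068 − 0.043) = £50.0000
Discount to today: PV = £50.0000 / (1 + 0.068)^3 = £50.0000 / 1.218186 = £41.04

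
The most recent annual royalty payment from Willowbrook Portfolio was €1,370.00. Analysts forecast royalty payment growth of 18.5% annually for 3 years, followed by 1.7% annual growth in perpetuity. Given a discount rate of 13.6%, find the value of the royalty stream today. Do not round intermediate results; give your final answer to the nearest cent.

D_1 = 1623.45000
D_2 = 1923.78825
D_3 = 2279.68908
Terminal value at year 3: TV = D_3×(1+g_2)/(r−g_2) = 2318.44379/0.119 = 19482.72093
P_0 = D_1/(1+r)^1 + D_2/(1+r)^2 + D_3/(1+r)^3 + TV/(1+r)^3
    = 1429.09331 + 1490.73554 + 1555.03663 + 13289.68281 = 17764.54829

€17764.55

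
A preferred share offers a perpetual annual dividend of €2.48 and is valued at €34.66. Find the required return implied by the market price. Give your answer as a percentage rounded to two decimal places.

7.16%

P = C/r ⇒ r = C/P = €2.48/€34.66 = 0.071552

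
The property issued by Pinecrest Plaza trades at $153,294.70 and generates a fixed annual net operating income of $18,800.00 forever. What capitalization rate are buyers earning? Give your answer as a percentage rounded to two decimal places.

12.26%

P = C/r ⇒ r = C/P = $18,800.00/$153,294.70 = 0.122640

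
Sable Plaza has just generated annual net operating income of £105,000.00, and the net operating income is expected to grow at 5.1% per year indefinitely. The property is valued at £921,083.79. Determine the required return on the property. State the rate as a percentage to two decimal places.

D₁ = £105,000.00 × 1.051 = £110,355.0000
P = D₁/(r − g) ⇒ r = D₁/P + g = £110,355.0000/£921,083.79 + 0.051 = 0.119810 + 0.051 = 0.170810

17.08%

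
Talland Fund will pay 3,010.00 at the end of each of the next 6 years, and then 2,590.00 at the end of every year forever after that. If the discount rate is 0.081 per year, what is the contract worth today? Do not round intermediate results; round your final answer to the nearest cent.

PV of 6-year annuity: 3,010.00 × [1 − (1+0.081)^−6] / 0.081 = 13872.75547
Perpetuity value at year 6: 2,590.00 / 0.081 = 31975.30864
PV of perpetuity: 31975.30864 / (1+0.081)^6 = 20038.28649
Total PV = 13872.75547 + 20038.28649 = 33911.04196

33911.04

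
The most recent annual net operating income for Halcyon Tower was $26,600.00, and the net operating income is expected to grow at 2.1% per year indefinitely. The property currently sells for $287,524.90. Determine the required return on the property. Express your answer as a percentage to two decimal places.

11.55%

D₁ = $26,600.00 × 1.021 = $27,158.6000
P = D₁/(r − g) ⇒ r = D₁/P + g = $27,158.6000/$287,524.90 + 0.021 = 0.094457 + 0.021 = 0.115457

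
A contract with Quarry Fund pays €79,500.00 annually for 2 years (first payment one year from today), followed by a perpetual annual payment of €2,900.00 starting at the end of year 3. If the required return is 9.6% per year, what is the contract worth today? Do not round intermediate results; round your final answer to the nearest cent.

PV of 2-year annuity: €79,500.00 × [1 − (1+0.096)^−2] / 0.096 = 138719.43098
Perpetuity value at year 2: €2,900.00 / 0.096 = 30208.33333
PV of perpetuity: 30208.33333 / (1+0.096)^2 = 25148.12768
Total PV = 138719.43098 + 25148.12768 = 163867.55865

€163867.56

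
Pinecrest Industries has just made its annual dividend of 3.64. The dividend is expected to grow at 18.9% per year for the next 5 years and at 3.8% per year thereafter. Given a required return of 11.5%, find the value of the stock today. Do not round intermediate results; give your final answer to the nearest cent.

D_1 = 4.32796
D_2 = 5.14594
D_3 = 6.11853
D_4 = 7.27493
D_5 = 8.64989
Terminal value at year 5: TV = D_5×(1+g_2)/(r−g_2) = 8.97859/0.077 = 116.60503
P_0 = D_1/(1+r)^1 + D_2/(1+r)^2 + D_3/(1+r)^3 + D_4/(1+r)^4 + D_5/(1+r)^5 + TV/(1+r)^5
    = 3.88158 + 4.13919 + 4.41390 + 4.70684 + 5.01922 + 67.66171 = 89.82243

89.82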